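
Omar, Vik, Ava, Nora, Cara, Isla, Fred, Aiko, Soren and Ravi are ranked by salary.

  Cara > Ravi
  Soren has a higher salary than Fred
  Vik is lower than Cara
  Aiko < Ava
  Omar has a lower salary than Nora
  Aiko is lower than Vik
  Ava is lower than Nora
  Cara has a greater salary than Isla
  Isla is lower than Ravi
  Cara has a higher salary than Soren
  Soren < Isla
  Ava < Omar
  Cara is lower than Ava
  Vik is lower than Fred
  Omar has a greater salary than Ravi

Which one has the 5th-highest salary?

Chaining the given pairs: Aiko < Vik < Fred < Soren < Isla < Ravi < Cara < Ava < Omar < Nora.
Counting 5 from the largest end gives Ravi.

Ravi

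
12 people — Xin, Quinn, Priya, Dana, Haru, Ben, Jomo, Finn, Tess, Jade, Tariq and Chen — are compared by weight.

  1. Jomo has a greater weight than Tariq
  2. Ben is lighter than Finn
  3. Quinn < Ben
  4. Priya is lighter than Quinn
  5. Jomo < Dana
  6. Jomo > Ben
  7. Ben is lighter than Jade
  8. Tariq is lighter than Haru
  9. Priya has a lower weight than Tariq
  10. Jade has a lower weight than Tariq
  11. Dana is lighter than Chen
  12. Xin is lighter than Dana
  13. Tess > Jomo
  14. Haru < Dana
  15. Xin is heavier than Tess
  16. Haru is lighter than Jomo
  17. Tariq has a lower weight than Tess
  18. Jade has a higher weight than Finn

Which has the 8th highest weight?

Chaining the given pairs: Priya < Quinn < Ben < Finn < Jade < Tariq < Haru < Jomo < Tess < Xin < Dana < Chen.
The 8th largest is Jade.

Jade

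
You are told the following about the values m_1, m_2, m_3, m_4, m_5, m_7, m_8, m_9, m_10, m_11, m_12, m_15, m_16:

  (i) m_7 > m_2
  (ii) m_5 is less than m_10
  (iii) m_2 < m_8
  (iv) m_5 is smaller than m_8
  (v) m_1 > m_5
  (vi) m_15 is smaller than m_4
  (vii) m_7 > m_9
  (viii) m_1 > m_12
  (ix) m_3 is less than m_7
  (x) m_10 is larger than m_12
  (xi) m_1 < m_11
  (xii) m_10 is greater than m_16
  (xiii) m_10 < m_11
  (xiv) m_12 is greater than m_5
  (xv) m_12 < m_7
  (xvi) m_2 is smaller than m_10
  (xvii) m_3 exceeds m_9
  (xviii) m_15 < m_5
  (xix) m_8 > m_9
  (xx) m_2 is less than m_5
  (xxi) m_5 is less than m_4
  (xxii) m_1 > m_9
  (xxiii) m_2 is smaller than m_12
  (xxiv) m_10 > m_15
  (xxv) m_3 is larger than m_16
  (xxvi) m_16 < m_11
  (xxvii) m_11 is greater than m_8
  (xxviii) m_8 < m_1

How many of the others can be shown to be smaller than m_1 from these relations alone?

6

From m_1 the given relations immediately reach m_5, m_9, m_12, m_8.
From those, m_2, m_15 — 6 in total.
Nothing else is reachable below m_1; 6 in all.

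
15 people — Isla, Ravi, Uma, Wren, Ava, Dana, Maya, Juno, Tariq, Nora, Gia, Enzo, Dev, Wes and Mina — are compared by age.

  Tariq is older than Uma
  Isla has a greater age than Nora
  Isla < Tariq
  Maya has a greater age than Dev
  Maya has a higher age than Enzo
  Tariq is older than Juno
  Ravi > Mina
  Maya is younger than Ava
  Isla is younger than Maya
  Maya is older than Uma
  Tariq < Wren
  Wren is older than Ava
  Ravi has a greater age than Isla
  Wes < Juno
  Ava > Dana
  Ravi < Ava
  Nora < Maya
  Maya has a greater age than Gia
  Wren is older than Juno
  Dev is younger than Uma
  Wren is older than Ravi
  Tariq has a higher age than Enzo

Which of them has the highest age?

Wes is not greatest since Wes < Juno; Juno is not greatest since Juno < Tariq; Gia is not greatest since Gia < Maya; Dev is not greatest since Dev < Maya; Mina is not greatest since Mina < Ravi; Uma is not greatest since Uma < Maya; Enzo is not greatest since Enzo < Maya; Dana is not greatest since Dana < Ava; Nora is not greatest since Nora < Isla; Isla is not greatest since Isla < Tariq; Ravi is not greatest since Ravi < Wren; Tariq is not greatest since Tariq < Wren; Maya is not greatest since Maya < Ava; Ava is not greatest since Ava < Wren.
Only Wren has nothing above it, so Wren is the highest age.

Wren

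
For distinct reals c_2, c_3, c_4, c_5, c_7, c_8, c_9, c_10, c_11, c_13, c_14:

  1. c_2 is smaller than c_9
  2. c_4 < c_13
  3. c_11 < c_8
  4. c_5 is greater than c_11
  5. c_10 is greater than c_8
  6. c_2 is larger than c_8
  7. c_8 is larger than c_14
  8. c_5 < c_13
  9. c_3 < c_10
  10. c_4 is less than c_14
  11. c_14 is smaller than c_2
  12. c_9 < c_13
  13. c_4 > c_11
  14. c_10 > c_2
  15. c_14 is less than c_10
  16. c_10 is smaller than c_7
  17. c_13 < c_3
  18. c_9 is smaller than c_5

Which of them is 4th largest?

c_13

The consecutive relations fix a unique order: c_11 < c_4 < c_14 < c_8 < c_2 < c_9 < c_5 < c_13 < c_3 < c_10 < c_7.
Counting 4 from the largest end gives c_13.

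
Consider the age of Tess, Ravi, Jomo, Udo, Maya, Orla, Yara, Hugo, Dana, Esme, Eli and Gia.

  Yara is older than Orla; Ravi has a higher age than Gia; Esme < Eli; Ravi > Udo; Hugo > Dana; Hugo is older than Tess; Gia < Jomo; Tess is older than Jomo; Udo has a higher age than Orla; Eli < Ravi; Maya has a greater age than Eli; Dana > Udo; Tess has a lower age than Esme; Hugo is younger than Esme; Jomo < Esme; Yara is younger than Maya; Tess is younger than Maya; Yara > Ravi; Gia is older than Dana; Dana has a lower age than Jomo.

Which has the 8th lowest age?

Chaining the given pairs: Orla < Udo < Dana < Gia < Jomo < Tess < Hugo < Esme < Eli < Ravi < Yara < Maya.
The 8th smallest is Esme.

Esme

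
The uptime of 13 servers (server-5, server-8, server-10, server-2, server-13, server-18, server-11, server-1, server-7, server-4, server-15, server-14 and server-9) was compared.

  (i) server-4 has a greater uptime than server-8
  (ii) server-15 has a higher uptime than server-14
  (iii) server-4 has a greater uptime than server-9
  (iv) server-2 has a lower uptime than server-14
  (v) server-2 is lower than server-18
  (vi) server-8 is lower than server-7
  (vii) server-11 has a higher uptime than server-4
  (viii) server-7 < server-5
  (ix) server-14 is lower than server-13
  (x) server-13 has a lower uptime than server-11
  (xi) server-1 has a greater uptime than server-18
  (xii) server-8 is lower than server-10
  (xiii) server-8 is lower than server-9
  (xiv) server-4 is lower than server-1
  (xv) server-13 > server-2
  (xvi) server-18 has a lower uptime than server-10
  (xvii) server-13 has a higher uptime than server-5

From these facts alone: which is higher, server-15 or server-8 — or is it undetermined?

undetermined

Following every chain through server-8: above server-8 we get server-9, server-7, server-5, server-13, server-4, server-10, server-1, server-11.
server-15 is not reached, and no chain runs the other way from server-15 to server-8.
So the given relations leave the order of server-8 and server-15 undetermined.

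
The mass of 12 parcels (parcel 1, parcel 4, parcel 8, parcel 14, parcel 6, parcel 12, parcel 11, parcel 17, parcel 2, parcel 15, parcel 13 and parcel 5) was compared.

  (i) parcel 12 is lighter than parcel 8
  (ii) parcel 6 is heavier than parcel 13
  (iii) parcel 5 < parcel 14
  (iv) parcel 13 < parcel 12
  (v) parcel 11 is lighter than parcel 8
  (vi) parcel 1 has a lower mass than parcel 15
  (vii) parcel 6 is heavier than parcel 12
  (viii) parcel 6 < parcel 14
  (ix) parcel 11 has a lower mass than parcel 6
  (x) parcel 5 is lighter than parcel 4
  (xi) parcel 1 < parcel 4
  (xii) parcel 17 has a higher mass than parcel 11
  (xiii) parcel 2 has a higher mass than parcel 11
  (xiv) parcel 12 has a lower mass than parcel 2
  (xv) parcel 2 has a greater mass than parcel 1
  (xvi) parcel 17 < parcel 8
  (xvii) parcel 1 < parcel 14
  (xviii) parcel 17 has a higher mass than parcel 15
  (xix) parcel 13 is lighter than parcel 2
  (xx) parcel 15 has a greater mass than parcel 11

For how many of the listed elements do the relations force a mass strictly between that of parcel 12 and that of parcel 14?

1

The relations place parcel 12 below parcel 14. An element lies strictly between them when it is forced above parcel 12 and also forced below parcel 14.
Above parcel 12: {parcel 6, parcel 2, parcel 8}. Below parcel 14: {parcel 5, parcel 13, parcel 11, parcel 1, parcel 6}.
Intersection: {parcel 6} — 1.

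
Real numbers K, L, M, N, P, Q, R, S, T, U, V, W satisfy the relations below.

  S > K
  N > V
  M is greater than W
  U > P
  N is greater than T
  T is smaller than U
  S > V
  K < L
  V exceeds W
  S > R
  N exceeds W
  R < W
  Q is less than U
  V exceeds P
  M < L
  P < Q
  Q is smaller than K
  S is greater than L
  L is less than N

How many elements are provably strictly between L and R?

Chaining upward from R reaches: W, M, V, N, S.
Chaining downward from L reaches: P, W, M, Q, K.
Strictly between R and L are those in both lists: W, M — 2 elements.

2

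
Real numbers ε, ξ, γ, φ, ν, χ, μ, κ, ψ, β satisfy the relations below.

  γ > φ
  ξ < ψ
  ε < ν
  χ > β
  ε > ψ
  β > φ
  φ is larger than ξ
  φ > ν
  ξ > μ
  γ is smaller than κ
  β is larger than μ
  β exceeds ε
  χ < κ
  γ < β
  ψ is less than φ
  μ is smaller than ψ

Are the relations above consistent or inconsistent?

consistent

The single ordering μ < ξ < ψ < ε < ν < φ < γ < β < χ < κ satisfies every listed relation, so no contradiction arises.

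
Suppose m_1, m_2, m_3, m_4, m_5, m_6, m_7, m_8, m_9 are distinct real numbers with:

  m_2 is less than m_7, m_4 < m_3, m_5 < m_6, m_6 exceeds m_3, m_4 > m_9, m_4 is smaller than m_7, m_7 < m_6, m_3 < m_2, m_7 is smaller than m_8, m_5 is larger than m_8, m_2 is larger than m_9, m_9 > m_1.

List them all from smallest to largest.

Nothing is placed below m_1, so it is least; from there m_1 < m_9; m_9 < m_4; m_4 < m_3; m_3 < m_2; m_2 < m_7; m_7 < m_8; m_8 < m_5; m_5 < m_6, each given directly.

m_1 < m_9 < m_4 < m_3 < m_2 < m_7 < m_8 < m_5 < m_6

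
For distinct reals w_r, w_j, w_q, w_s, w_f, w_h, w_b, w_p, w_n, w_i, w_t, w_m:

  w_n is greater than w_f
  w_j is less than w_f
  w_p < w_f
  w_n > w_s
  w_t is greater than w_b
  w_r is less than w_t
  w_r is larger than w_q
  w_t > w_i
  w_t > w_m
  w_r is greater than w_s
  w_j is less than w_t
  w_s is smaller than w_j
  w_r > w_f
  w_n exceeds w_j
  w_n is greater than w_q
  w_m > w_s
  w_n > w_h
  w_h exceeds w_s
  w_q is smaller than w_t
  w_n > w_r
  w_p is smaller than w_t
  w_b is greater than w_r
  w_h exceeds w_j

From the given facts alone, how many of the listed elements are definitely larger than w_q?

The elements the relations force above w_q are w_r, w_n, w_b, w_t — no chain reaches any other.
That is 4.

4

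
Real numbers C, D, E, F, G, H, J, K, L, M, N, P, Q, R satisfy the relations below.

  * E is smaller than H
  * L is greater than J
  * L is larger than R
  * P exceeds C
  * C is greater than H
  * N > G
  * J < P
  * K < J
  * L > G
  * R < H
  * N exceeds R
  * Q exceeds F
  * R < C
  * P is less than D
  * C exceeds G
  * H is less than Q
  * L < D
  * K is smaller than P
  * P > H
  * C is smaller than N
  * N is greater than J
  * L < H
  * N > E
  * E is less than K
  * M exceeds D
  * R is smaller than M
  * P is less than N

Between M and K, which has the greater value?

M

Following the relations from K: K < J < L < H < C < P < D < M.
So K < M; M is the larger of the two.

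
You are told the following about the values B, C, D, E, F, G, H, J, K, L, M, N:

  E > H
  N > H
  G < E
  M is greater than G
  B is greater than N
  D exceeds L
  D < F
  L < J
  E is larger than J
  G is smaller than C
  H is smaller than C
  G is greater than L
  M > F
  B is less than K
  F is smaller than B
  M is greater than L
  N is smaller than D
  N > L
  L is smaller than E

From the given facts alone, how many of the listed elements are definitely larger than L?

Directly above L: G, N, D, J, M, E.
One step further: F, C, B (9 so far).
One step further: K (10 so far).
No other element is forced above L by the given relations, so the count is 10.

10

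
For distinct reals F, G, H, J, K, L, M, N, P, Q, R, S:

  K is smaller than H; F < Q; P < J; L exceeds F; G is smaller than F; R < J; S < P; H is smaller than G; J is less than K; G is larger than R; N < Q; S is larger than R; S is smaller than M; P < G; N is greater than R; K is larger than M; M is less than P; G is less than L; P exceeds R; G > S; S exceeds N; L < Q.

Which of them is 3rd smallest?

S

The consecutive relations fix a unique order: R < N < S < M < P < J < K < H < G < F < L < Q.
The 3rd smallest is S.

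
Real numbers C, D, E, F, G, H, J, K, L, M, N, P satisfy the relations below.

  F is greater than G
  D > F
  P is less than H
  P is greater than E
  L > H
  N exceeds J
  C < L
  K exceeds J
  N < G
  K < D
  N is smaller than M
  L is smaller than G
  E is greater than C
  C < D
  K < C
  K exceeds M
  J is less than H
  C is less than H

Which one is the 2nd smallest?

N

Piecing the relations together gives one ordering: J < N < M < K < C < E < P < H < L < G < F < D.
Counting 2 from the smallest end gives N.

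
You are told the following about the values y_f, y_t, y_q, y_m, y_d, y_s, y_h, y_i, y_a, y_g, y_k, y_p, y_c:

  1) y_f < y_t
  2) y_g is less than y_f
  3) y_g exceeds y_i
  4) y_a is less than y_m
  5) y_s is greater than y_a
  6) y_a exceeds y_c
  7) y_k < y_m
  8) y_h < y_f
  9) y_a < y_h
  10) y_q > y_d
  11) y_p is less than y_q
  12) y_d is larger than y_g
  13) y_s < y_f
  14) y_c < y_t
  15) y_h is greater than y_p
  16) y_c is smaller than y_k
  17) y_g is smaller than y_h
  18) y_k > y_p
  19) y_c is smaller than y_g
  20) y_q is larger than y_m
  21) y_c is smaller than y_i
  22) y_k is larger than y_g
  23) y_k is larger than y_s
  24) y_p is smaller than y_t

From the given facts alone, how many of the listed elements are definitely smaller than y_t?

The elements the relations force below y_t are y_c, y_i, y_a, y_s, y_p, y_g, y_h, y_f — no chain reaches any other.
That is 8.

8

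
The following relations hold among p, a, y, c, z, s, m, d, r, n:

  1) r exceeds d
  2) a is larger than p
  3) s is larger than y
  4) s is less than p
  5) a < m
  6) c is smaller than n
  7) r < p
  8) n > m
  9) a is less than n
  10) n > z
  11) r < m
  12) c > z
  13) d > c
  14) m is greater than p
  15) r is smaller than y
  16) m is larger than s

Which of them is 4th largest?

p

Chaining the given pairs: z < c < d < r < y < s < p < a < m < n.
The 4th largest is p.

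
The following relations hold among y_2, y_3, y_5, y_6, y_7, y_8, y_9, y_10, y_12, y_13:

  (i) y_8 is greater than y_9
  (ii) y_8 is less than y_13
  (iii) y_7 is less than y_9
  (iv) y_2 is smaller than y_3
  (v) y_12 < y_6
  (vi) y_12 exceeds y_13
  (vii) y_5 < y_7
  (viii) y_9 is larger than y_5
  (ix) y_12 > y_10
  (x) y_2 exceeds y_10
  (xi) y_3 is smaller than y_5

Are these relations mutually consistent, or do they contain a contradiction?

Every relation is compatible with y_10 < y_2 < y_3 < y_5 < y_7 < y_9 < y_8 < y_13 < y_12 < y_6; the set is consistent.

consistent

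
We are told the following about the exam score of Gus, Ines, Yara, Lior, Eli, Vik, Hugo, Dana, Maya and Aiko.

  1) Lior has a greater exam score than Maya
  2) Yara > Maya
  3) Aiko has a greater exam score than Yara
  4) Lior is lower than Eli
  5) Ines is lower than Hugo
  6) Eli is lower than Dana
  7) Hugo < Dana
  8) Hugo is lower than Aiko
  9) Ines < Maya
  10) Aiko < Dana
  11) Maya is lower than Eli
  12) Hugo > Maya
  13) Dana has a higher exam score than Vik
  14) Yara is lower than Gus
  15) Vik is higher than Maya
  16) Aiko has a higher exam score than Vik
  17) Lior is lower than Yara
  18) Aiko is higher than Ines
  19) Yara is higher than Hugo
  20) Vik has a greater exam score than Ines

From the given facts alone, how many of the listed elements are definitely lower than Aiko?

Directly below Aiko: Ines, Vik, Hugo, Yara.
One step further: Maya, Lior (6 so far).
Nothing else is reachable below Aiko; 6 in all.

6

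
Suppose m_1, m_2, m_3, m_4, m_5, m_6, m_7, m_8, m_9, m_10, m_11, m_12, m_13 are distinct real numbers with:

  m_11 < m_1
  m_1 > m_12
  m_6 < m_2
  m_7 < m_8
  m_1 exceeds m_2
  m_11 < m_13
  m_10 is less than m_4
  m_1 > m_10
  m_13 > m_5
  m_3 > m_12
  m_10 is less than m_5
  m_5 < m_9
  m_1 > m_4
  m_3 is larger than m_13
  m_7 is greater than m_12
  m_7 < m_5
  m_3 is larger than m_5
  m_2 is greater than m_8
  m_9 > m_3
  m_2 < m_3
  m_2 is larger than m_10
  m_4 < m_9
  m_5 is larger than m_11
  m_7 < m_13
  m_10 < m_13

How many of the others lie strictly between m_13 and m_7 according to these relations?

The relations place m_7 below m_13. An element lies strictly between them when it is forced above m_7 and also forced below m_13.
Above m_7: {m_8, m_5, m_2, m_3, m_9, m_1}. Below m_13: {m_10, m_11, m_12, m_5}.
Intersection: {m_5} — 1.

1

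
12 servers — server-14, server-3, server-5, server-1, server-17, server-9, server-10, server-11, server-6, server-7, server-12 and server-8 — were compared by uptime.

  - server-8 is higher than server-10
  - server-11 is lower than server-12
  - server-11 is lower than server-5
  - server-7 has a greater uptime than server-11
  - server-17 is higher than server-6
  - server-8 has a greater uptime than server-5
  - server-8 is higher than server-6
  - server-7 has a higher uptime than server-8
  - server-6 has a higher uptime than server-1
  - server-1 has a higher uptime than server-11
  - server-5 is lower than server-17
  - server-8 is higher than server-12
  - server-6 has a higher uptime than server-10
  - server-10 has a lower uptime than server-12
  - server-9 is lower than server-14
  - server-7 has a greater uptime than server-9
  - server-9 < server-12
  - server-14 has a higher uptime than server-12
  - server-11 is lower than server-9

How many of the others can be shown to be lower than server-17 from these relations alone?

Directly below server-17: server-5, server-6.
One step further: server-10, server-11, server-1 (5 so far).
No other element is forced below server-17 by the given relations, so the count is 5.

5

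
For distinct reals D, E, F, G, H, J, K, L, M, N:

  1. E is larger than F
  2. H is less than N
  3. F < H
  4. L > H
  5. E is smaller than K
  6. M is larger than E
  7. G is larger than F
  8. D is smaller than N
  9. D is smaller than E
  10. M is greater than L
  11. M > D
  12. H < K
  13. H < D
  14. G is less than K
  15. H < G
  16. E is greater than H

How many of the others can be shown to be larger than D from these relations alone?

4

The elements the relations force above D are E, M, K, N — no chain reaches any other.
That is 4.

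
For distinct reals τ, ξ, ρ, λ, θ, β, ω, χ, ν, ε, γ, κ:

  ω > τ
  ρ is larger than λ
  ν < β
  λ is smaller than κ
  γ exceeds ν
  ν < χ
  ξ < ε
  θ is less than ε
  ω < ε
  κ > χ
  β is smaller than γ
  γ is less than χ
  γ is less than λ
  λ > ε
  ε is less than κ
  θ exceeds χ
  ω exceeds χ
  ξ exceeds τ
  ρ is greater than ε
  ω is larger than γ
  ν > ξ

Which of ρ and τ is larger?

ρ

τ < ξ and ξ < ν give τ < ν.
With ν < β: τ < ξ < ν < β.
Then β < γ extends the chain to γ.
Then γ < χ extends the chain to χ.
Then χ < θ extends the chain to θ.
With θ < ε: τ < ξ < ν < β < γ < χ < θ < ε.
With ε < λ: τ < ξ < ν < β < γ < χ < θ < ε < λ.
Then λ < ρ extends the chain to ρ.
So τ < ρ; ρ is the larger of the two.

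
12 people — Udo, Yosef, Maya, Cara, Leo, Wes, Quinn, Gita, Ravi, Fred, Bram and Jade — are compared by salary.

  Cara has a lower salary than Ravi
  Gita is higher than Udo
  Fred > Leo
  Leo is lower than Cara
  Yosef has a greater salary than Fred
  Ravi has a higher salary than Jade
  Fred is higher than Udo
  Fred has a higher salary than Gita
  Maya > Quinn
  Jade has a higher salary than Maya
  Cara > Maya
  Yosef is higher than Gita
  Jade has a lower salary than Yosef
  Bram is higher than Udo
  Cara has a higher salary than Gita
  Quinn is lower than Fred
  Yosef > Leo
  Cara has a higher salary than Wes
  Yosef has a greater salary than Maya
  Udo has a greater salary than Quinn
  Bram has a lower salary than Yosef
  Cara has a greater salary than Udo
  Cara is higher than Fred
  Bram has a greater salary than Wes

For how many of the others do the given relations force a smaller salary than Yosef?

The elements the relations force below Yosef are Quinn, Udo, Wes, Leo, Gita, Bram, Maya, Fred, Jade — no chain reaches any other.
That is 9.

9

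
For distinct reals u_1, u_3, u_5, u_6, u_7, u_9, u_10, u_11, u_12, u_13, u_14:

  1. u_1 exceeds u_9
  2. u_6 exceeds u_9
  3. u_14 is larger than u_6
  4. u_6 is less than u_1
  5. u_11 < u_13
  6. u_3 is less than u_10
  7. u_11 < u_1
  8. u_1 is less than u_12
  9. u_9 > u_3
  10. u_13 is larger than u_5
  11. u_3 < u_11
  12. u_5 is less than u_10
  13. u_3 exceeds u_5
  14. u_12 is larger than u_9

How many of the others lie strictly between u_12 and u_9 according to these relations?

2

The relations place u_9 below u_12. An element lies strictly between them when it is forced above u_9 and also forced below u_12.
Above u_9: {u_6, u_1, u_14}. Below u_12: {u_5, u_3, u_11, u_6, u_1}.
Intersection: {u_6, u_1} — 2.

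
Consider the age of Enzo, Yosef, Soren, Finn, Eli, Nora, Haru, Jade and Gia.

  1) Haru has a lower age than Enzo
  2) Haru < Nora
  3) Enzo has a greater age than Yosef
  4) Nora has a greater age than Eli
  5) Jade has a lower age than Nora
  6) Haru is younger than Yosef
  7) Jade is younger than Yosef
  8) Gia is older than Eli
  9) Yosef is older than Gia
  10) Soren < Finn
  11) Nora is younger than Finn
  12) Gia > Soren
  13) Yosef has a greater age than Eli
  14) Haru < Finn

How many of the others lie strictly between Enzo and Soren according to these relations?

2

Chaining upward from Soren reaches: Gia, Yosef, Finn.
Chaining downward from Enzo reaches: Haru, Eli, Gia, Jade, Yosef.
Strictly between Soren and Enzo are those in both lists: Gia, Yosef — 2 elements.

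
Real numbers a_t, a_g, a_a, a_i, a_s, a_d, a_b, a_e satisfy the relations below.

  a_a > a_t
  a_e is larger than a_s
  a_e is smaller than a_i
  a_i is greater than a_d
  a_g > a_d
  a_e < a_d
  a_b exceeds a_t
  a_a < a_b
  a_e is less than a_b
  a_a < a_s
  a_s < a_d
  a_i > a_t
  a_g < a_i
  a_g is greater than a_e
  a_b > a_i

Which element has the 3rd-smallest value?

a_s

Piecing the relations together gives one ordering: a_t < a_a < a_s < a_e < a_d < a_g < a_i < a_b.
Counting 3 from the smallest end gives a_s.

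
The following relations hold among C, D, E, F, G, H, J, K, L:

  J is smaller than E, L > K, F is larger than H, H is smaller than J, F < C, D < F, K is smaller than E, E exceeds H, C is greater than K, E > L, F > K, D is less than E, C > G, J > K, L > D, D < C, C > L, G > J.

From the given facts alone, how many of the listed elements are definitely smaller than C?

7

The elements the relations force below C are H, D, K, L, J, G, F — no chain reaches any other.
That is 7.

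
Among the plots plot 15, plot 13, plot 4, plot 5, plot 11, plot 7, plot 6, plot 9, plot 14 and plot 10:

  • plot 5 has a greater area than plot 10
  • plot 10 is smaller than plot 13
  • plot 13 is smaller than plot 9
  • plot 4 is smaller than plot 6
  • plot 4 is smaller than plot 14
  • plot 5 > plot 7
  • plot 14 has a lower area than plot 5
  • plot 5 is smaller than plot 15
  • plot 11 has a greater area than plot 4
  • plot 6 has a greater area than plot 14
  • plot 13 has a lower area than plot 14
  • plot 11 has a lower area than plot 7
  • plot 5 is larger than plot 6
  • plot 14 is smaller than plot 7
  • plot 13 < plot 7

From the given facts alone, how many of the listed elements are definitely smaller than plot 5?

7

Directly below plot 5: plot 10, plot 14, plot 7, plot 6.
One step further: plot 13, plot 4, plot 11 (7 so far).
No other element is forced below plot 5 by the given relations, so the count is 7.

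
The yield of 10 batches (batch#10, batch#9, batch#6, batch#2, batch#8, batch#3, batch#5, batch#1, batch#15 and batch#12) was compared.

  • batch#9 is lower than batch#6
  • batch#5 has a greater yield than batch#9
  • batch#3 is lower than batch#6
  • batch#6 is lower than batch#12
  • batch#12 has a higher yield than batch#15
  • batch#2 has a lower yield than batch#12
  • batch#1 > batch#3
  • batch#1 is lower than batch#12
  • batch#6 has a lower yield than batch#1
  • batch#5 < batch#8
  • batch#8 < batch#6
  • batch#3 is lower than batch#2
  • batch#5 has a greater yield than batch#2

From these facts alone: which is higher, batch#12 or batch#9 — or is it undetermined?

batch#9 < batch#5 and batch#5 < batch#8 give batch#9 < batch#8.
Then batch#8 < batch#6 extends the chain to batch#6.
Then batch#6 < batch#1 extends the chain to batch#1.
With batch#1 < batch#12: batch#9 < batch#5 < batch#8 < batch#6 < batch#1 < batch#12.
So batch#12 is higher.

batch#12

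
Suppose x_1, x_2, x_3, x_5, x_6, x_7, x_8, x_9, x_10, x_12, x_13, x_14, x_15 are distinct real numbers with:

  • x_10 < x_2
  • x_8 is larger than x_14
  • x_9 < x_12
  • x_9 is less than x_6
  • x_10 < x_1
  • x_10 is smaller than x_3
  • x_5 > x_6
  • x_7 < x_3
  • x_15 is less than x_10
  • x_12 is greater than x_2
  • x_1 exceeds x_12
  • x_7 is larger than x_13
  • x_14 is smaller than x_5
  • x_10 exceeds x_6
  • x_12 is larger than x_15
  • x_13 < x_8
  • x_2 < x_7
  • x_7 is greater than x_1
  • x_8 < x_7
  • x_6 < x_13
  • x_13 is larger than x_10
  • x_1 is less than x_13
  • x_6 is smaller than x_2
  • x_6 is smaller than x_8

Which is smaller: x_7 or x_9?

x_9 < x_6 and x_6 < x_10 give x_9 < x_10.
Then x_10 < x_2 extends the chain to x_2.
With x_2 < x_12: x_9 < x_6 < x_10 < x_2 < x_12.
With x_12 < x_1: x_9 < x_6 < x_10 < x_2 < x_12 < x_1.
With x_1 < x_13: x_9 < x_6 < x_10 < x_2 < x_12 < x_1 < x_13.
With x_13 < x_8: x_9 < x_6 < x_10 < x_2 < x_12 < x_1 < x_13 < x_8.
Then x_8 < x_7 extends the chain to x_7.
So x_9 < x_7; x_9 is the smaller of the two.

x_9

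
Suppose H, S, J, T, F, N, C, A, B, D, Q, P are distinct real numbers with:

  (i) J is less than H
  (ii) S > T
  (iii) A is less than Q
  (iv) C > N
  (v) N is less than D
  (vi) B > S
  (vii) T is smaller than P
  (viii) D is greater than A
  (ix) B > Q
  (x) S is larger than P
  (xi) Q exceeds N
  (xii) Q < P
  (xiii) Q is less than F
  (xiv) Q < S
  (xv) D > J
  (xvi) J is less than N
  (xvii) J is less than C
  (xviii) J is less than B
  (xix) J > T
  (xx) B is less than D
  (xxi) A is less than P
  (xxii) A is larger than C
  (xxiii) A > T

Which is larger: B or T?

T < J and J < N give T < N.
With N < C: T < J < N < C.
With C < A: T < J < N < C < A.
With A < Q: T < J < N < C < A < Q.
Then Q < P extends the chain to P.
With P < S: T < J < N < C < A < Q < P < S.
Then S < B extends the chain to B.
So T < B; B is the larger of the two.

B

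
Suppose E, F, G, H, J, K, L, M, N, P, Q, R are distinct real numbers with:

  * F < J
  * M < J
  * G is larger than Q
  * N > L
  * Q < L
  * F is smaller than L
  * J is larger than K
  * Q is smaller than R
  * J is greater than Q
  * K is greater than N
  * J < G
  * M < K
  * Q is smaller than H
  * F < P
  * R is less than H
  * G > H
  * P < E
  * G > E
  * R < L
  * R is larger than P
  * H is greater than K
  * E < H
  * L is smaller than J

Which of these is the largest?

Chaining downward from G: directly below it, Q, E, J, H; then M, F, P, R, L, K; then N.
That covers every other element, and nothing is given above G, so G is the largest.

G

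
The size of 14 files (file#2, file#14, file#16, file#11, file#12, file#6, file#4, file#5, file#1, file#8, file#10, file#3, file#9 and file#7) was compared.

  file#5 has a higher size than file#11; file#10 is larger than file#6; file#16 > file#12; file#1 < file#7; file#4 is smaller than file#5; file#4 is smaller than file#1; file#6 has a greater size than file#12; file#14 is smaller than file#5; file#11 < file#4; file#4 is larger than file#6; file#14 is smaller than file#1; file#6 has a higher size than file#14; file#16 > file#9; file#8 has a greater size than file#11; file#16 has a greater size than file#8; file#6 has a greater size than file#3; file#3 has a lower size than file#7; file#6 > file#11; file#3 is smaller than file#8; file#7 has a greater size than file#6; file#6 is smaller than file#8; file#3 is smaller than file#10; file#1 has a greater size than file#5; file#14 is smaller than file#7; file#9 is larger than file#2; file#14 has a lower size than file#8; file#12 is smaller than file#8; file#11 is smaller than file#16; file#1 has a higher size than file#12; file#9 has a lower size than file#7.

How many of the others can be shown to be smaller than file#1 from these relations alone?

7

From file#1 the given relations immediately reach file#14, file#12, file#4, file#5.
From those, file#11, file#6 — 6 in total.
From those, file#3 — 7 in total.
Nothing else is reachable below file#1; 7 in all.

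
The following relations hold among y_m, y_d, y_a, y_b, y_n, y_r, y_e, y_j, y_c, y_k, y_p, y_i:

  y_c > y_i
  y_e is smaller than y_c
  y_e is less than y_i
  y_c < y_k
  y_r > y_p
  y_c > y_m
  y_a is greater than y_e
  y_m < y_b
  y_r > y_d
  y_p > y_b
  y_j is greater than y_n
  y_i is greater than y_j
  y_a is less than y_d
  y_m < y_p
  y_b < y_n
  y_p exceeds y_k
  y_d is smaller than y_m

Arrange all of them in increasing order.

y_e < y_a < y_d < y_m < y_b < y_n < y_j < y_i < y_c < y_k < y_p < y_r

Nothing is placed below y_e, so it is least; from there y_e < y_a; y_a < y_d; y_d < y_m; y_m < y_b; y_b < y_n; y_n < y_j; y_j < y_i; y_i < y_c; y_c < y_k; y_k < y_p; y_p < y_r, each given directly.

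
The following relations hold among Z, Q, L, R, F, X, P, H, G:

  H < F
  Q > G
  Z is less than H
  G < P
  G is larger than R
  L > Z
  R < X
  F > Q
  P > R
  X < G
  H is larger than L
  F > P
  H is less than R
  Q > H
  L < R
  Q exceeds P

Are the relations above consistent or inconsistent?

Every relation is compatible with Z < L < H < R < X < G < P < Q < F; the set is consistent.

consistent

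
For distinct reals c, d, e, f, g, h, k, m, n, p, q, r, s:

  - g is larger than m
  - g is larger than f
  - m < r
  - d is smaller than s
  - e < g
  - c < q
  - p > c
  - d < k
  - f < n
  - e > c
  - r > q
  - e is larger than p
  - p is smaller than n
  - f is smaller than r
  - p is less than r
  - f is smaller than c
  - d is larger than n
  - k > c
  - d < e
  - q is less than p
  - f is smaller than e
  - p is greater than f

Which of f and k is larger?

f < c and c < q give f < q.
With q < p: f < c < q < p.
With p < n: f < c < q < p < n.
Then n < d extends the chain to d.
With d < k: f < c < q < p < n < d < k.
So f < k; k is the larger of the two.

k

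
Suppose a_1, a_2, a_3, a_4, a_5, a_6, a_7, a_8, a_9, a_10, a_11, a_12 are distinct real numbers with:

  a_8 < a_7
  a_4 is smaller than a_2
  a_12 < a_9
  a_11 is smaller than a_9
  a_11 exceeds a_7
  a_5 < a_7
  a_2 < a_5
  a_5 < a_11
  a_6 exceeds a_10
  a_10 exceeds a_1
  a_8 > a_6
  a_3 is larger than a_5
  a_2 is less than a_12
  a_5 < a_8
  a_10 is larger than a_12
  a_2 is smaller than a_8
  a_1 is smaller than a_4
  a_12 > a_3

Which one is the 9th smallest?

a_8

Piecing the relations together gives one ordering: a_1 < a_4 < a_2 < a_5 < a_3 < a_12 < a_10 < a_6 < a_8 < a_7 < a_11 < a_9.
The 9th smallest is a_8.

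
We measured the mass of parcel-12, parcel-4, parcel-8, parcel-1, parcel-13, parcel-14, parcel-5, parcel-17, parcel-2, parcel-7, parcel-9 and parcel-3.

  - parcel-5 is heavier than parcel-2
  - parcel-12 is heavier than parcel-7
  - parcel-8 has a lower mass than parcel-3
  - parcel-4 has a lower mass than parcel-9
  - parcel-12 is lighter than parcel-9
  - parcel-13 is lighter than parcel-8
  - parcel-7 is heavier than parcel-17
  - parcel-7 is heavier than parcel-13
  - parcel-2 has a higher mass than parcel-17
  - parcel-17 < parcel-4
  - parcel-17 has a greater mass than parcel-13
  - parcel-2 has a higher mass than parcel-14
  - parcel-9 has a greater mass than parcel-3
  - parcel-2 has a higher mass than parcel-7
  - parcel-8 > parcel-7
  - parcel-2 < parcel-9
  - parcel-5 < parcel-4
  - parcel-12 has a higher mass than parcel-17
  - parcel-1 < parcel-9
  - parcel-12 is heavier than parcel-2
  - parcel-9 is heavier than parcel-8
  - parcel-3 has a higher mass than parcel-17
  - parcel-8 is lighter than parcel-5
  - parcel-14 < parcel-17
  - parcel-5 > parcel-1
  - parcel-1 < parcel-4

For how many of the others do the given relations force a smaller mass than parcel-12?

5

From parcel-12 the given relations immediately reach parcel-17, parcel-7, parcel-2.
From those, parcel-14, parcel-13 — 5 in total.
No other element is forced below parcel-12 by the given relations, so the count is 5.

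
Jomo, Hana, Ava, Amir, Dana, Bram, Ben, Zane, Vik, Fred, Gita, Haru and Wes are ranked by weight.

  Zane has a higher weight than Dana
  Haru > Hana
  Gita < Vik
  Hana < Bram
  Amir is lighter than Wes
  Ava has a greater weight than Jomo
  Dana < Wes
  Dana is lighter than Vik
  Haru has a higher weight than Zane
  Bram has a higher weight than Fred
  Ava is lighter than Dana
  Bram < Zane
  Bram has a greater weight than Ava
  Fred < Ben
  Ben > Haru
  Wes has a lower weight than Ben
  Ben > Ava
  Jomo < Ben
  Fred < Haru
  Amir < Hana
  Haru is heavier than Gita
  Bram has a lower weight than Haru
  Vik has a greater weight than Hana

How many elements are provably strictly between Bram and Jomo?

1

The relations place Jomo below Bram. An element lies strictly between them when it is forced above Jomo and also forced below Bram.
Above Jomo: {Ava, Dana, Wes, Vik, Zane, Haru, Ben}. Below Bram: {Amir, Ava, Hana, Fred}.
Intersection: {Ava} — 1.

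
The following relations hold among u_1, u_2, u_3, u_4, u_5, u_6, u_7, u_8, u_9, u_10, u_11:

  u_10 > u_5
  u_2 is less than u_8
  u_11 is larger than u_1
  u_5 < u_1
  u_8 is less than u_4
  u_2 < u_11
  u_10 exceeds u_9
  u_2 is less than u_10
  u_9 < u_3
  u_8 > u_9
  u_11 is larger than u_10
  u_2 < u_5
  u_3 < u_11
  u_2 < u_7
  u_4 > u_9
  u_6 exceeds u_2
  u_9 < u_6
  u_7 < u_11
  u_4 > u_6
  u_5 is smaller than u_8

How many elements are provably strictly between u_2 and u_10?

Chaining upward from u_2 reaches: u_6, u_5, u_1, u_7, u_8, u_4, u_11.
Chaining downward from u_10 reaches: u_9, u_5.
Strictly between u_2 and u_10 are those in both lists: u_5 — 1 element.

1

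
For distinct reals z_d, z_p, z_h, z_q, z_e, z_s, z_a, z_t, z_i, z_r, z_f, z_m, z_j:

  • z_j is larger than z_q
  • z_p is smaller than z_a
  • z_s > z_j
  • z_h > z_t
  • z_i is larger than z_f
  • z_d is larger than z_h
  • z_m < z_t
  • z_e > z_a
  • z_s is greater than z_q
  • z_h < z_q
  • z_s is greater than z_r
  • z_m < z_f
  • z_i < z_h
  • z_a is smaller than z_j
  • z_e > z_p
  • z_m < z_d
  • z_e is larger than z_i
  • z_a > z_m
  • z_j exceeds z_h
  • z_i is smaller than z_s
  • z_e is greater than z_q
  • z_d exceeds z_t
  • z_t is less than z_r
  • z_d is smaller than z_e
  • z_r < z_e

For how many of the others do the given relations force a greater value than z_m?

From z_m the given relations immediately reach z_a, z_f, z_t, z_d.
From those, z_i, z_h, z_j, z_r, z_e — 9 in total.
From those, z_q, z_s — 11 in total.
No other element is forced above z_m by the given relations, so the count is 11.

11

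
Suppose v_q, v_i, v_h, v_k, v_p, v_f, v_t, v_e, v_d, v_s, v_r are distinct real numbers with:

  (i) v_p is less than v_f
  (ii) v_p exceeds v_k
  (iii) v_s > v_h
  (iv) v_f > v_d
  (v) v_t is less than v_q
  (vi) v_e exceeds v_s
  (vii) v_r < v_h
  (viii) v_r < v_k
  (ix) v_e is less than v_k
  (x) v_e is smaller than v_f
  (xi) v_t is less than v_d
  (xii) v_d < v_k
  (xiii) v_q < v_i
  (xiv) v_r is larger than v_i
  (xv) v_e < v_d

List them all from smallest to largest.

v_t < v_q < v_i < v_r < v_h < v_s < v_e < v_d < v_k < v_p < v_f

Nothing is placed below v_t, so it is least; from there v_t < v_q; v_q < v_i; v_i < v_r; v_r < v_h; v_h < v_s; v_s < v_e; v_e < v_d; v_d < v_k; v_k < v_p; v_p < v_f, each given directly.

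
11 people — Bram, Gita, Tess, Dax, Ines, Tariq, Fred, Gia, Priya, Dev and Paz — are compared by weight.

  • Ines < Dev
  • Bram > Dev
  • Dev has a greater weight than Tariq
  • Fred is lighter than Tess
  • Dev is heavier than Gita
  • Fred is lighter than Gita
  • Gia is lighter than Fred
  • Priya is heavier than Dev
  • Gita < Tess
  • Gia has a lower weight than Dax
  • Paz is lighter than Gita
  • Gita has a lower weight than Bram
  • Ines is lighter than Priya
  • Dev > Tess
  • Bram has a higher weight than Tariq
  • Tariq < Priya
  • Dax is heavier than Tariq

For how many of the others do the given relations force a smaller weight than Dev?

Directly below Dev: Tariq, Ines, Gita, Tess.
One step further: Paz, Fred (6 so far).
One step further: Gia (7 so far).
Nothing else is reachable below Dev; 7 in all.

7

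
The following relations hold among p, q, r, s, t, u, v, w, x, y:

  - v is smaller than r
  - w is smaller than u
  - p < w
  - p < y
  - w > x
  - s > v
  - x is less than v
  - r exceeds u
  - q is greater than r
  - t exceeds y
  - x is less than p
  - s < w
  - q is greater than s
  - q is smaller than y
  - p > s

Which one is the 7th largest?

Chaining the given pairs: x < v < s < p < w < u < r < q < y < t.
Counting 7 from the largest end gives p.

p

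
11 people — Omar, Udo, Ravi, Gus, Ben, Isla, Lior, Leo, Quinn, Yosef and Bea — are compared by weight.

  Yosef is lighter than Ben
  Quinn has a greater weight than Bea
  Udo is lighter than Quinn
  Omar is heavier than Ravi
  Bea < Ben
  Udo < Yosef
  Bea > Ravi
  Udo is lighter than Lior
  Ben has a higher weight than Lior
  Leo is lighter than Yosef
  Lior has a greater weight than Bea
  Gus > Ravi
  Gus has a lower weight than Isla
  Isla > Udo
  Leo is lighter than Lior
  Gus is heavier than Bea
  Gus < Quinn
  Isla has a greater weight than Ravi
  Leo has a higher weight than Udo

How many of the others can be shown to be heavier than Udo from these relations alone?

6

The elements the relations force above Udo are Leo, Yosef, Lior, Ben, Isla, Quinn — no chain reaches any other.
That is 6.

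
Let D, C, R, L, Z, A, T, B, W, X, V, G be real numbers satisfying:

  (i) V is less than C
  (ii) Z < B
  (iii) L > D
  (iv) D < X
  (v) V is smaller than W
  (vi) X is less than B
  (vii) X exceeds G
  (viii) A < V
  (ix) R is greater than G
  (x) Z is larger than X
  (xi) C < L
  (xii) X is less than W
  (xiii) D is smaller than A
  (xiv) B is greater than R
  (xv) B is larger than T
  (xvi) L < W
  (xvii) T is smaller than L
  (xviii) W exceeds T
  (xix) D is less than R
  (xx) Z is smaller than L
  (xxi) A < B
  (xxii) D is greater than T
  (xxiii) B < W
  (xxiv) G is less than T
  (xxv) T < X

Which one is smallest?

T is not least since G < T; D is not least since T < D; A is not least since D < A; V is not least since A < V; C is not least since V < C; R is not least since G < R; X is not least since G < X; Z is not least since X < Z; L is not least since Z < L; B is not least since A < B; W is not least since L < W.
Only G has nothing below it, so G is the smallest.

G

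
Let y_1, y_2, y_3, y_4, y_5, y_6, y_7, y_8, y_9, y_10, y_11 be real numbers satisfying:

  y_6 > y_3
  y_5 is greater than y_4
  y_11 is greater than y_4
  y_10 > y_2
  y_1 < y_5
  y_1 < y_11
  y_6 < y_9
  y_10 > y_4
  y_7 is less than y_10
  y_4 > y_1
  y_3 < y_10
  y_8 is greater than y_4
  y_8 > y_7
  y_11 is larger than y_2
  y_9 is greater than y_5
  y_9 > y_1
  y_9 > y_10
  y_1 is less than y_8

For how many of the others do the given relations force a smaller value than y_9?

8

From y_9 the given relations immediately reach y_1, y_5, y_10, y_6.
From those, y_7, y_4, y_2, y_3 — 8 in total.
Nothing else is reachable below y_9; 8 in all.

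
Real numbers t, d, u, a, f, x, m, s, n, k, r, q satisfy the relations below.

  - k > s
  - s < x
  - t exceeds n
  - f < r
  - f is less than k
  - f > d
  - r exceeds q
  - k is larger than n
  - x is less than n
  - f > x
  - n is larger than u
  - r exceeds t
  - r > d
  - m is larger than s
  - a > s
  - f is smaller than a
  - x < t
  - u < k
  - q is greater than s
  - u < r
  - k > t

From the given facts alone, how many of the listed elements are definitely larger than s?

9

From s the given relations immediately reach x, q, m, a, k.
From those, n, t, f, r — 9 in total.
No other element is forced above s by the given relations, so the count is 9.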